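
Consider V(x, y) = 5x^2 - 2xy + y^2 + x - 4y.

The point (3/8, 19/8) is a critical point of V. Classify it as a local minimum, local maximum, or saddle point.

local minimum

The Hessian of V is constant: H = [[10, -2], [-2, 2]].
det(H) = 10·2 − (-2)² = 16.
det(H) > 0 and tr(H) = 12 > 0, so H is positive definite and the point is a local minimum.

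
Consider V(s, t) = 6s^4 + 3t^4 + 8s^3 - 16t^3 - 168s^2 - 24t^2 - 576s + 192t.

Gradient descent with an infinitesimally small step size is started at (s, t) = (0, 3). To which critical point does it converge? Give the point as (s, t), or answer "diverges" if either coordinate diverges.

(4, 4)

V is separable, so gradient descent decouples: s follows -∂V/∂s, t follows -∂V/∂t.
∂V/∂s = 24(s - 4)(s + 2)(s + 3); at s=0 this is -576, so s increases.
∂V/∂t = 12(t - 4)(t - 2)(t + 2); at t=3 this is -60, so t increases.
s converges to its nearest critical value 4 (a local min of the s-part); t converges to 4. The iterate converges to (4, 4).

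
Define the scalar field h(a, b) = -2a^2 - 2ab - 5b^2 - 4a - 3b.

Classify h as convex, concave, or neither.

h is quadratic, so its Hessian is the constant matrix H = [[-4, -2], [-2, -10]].
det(H) = 36, tr(H) = -14.
det(H) > 0 and tr(H) < 0, so H is negative definite everywhere: concave.

concave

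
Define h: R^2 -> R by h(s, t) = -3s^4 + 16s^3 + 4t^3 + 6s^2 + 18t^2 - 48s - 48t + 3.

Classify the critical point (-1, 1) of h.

saddle point

The mixed partial ∂²h/∂s∂t is 0, so the Hessian at any point is diag(h_ss, h_tt) = diag(12(-3s^2 + 8s + 1), 12(2t + 3)).
At (-1, 1): H = diag(-120, 60).
The eigenvalues have opposite signs, so H is indefinite: a saddle point.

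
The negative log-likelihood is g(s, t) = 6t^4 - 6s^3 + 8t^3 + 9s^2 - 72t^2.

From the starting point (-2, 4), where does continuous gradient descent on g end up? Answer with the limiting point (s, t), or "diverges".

(0, 2)

g is separable, so gradient descent decouples: s follows -∂g/∂s, t follows -∂g/∂t.
∂g/∂s = -18s(s - 1); at s=-2 this is -108, so s increases.
∂g/∂t = 24t(t - 2)(t + 3); at t=4 this is 1344, so t decreases.
s converges to its nearest critical value 0 (a local min of the s-part); t converges to 2. The iterate converges to (0, 2).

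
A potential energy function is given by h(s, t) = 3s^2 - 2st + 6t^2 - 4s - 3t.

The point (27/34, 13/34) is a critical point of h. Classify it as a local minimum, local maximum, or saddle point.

local minimum

The Hessian of h is constant: H = [[6, -2], [-2, 12]].
det(H) = 6·12 − (-2)² = 68.
det(H) > 0 and tr(H) = 18 > 0, so H is positive definite and the point is a local minimum.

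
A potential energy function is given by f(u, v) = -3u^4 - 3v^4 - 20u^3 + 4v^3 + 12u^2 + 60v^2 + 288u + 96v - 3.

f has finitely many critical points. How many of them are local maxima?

f separates as a function of u plus a function of v, so ∇f=0 decouples.
∂f/∂u = -12(u - 2)(u + 3)(u + 4) = 0 at u ∈ {-4, -3, 2}; ∂f/∂v = -12(v - 4)(v + 1)(v + 2) = 0 at v ∈ {-2, -1, 4}.
The Hessian is diagonal: diag(f_uu, f_vv). Second derivatives: f_uu(-4)=-72, f_uu(-3)=60, f_uu(2)=-360; f_vv(-2)=-72, f_vv(-1)=60, f_vv(4)=-360.
Local maxima occur where both diagonal entries negative: (-4, -2), (-4, 4), (2, -2), (2, 4). Count: 4.

4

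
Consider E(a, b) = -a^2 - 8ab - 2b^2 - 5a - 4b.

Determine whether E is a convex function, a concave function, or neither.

neither

E is quadratic, so its Hessian is the constant matrix H = [[-2, -8], [-8, -4]].
det(H) = -56, tr(H) = -6.
det(H) < 0, so H is indefinite: neither convex nor concave.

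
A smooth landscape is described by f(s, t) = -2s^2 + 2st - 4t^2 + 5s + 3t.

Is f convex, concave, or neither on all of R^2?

concave

f is quadratic, so its Hessian is the constant matrix H = [[-4, 2], [2, -8]].
det(H) = 28, tr(H) = -12.
det(H) > 0 and tr(H) < 0, so H is negative definite everywhere: concave.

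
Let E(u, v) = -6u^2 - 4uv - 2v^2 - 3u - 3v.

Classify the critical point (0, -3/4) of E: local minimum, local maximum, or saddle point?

The Hessian of E is constant: H = [[-12, -4], [-4, -4]].
det(H) = (-12)·(-4) − (-4)² = 32.
det(H) > 0 and tr(H) = -16 < 0, so H is negative definite and the point is a local maximum.

local maximum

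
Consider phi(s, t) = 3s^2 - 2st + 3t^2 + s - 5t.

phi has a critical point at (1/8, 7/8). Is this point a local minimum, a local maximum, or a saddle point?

The Hessian of phi is constant: H = [[6, -2], [-2, 6]].
det(H) = 6·6 − (-2)² = 32.
det(H) > 0 and tr(H) = 12 > 0, so H is positive definite and the point is a local minimum.

local minimum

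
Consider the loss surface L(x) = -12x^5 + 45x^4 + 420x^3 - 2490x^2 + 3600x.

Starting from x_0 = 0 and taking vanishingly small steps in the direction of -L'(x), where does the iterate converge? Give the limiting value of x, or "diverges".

L'(x) = -60(x - 4)(x - 3)(x - 1)(x + 5), so L'(0) = 3600.
Gradient descent moves in the -L' direction, i.e. x is decreasing.
The nearest critical point in that direction is x = -5, where L'' = 25920 > 0 (a local minimum). The iterate converges there.

-5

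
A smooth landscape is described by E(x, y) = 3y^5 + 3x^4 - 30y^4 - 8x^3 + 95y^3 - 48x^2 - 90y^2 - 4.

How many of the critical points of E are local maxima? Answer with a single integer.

E separates as a function of x plus a function of y, so ∇E=0 decouples.
∂E/∂x = 12x(x - 4)(x + 2) = 0 at x ∈ {-2, 0, 4}; ∂E/∂y = 15y(y - 4)(y - 3)(y - 1) = 0 at y ∈ {0, 1, 3, 4}.
The Hessian is diagonal: diag(E_xx, E_yy). Second derivatives: E_xx(-2)=144, E_xx(0)=-96, E_xx(4)=288; E_yy(0)=-180, E_yy(1)=90, E_yy(3)=-90, E_yy(4)=180.
Local maxima occur where both diagonal entries negative: (0, 0), (0, 3). Count: 2.

2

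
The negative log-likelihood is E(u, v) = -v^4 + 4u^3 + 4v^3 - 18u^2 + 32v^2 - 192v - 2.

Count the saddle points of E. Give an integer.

3

E separates as a function of u plus a function of v, so ∇E=0 decouples.
∂E/∂u = 12u(u - 3) = 0 at u ∈ {0, 3}; ∂E/∂v = -4(v - 4)(v - 3)(v + 4) = 0 at v ∈ {-4, 3, 4}.
The Hessian is diagonal: diag(E_uu, E_vv). Second derivatives: E_uu(0)=-36, E_uu(3)=36; E_vv(-4)=-224, E_vv(3)=28, E_vv(4)=-32.
Saddle points occur where the two diagonal entries have opposite signs: (0, 3), (3, -4), (3, 4). Count: 3.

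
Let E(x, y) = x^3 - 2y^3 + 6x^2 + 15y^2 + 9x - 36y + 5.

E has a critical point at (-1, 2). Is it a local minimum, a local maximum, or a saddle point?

The mixed partial ∂²E/∂x∂y is 0, so the Hessian at any point is diag(E_xx, E_yy) = diag(6(x + 2), 6(-2y + 5)).
At (-1, 2): H = diag(6, 6).
Both eigenvalues are positive, so H is positive definite: a local minimum.

local minimum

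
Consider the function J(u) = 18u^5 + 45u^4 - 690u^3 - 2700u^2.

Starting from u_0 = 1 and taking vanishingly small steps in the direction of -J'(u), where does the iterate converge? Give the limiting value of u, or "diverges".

5

J'(u) = 90u(u - 5)(u + 3)(u + 4), so J'(1) = -7200.
Gradient descent moves in the -J' direction, i.e. u is increasing.
The nearest critical point in that direction is u = 5, where J'' = 32400 > 0 (a local minimum). The iterate converges there.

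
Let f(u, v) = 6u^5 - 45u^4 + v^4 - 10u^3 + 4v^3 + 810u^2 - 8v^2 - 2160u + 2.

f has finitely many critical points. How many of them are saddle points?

6

f separates as a function of u plus a function of v, so ∇f=0 decouples.
∂f/∂u = 30(u - 4)(u - 3)(u - 2)(u + 3) = 0 at u ∈ {-3, 2, 3, 4}; ∂f/∂v = 4v(v - 1)(v + 4) = 0 at v ∈ {-4, 0, 1}.
The Hessian is diagonal: diag(f_uu, f_vv). Second derivatives: f_uu(-3)=-6300, f_uu(2)=300, f_uu(3)=-180, f_uu(4)=420; f_vv(-4)=80, f_vv(0)=-16, f_vv(1)=20.
Saddle points occur where the two diagonal entries have opposite signs: (-3, -4), (-3, 1), (2, 0), (3, -4), (3, 1), (4, 0). Count: 6.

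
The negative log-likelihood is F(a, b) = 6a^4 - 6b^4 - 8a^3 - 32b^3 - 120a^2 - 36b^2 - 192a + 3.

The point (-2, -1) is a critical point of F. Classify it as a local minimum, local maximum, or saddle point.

The mixed partial ∂²F/∂a∂b is 0, so the Hessian at any point is diag(F_aa, F_bb) = diag(24(3a^2 - 2a - 10), -24(3b^2 + 8b + 3)).
At (-2, -1): H = diag(144, 48).
Both eigenvalues are positive, so H is positive definite: a local minimum.

local minimum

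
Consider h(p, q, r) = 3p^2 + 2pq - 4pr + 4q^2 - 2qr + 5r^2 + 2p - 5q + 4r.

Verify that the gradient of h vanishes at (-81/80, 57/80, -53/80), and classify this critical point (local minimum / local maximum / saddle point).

∇h = (6p + 2q - 4r + 2, 2p + 8q - 2r - 5, -4p - 2q + 10r + 4); substituting (-81/80, 57/80, -53/80) gives ∇h = (0, 0, 0), so (-81/80, 57/80, -53/80) is indeed a critical point.
The Hessian is constant: H = [[6, 2, -4], [2, 8, -2], [-4, -2, 10]].
Leading principal minors: Δ₁ = 6, Δ₂ = 44, Δ₃ = 320.
All leading minors are positive, so H is positive definite: a local minimum.

local minimum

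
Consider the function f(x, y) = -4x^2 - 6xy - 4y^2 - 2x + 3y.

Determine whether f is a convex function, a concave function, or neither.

f is quadratic, so its Hessian is the constant matrix H = [[-8, -6], [-6, -8]].
det(H) = 28, tr(H) = -16.
det(H) > 0 and tr(H) < 0, so H is negative definite everywhere: concave.

concave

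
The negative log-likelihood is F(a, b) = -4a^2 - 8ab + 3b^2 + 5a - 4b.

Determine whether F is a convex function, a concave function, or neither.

F is quadratic, so its Hessian is the constant matrix H = [[-8, -8], [-8, 6]].
det(H) = -112, tr(H) = -2.
det(H) < 0, so H is indefinite: neither convex nor concave.

neither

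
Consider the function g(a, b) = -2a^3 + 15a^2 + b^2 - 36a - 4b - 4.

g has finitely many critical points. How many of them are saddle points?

1

g separates as a function of a plus a function of b, so ∇g=0 decouples.
∂g/∂a = -6(a - 3)(a - 2) = 0 at a ∈ {2, 3}; ∂g/∂b = 2(b - 2) = 0 at b ∈ {2}.
The Hessian is diagonal: diag(g_aa, g_bb). Second derivatives: g_aa(2)=6, g_aa(3)=-6; g_bb(2)=2.
Saddle points occur where the two diagonal entries have opposite signs: (3, 2). Count: 1.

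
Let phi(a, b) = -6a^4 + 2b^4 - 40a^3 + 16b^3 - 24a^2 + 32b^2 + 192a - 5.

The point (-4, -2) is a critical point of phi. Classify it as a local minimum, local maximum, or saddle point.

The mixed partial ∂²phi/∂a∂b is 0, so the Hessian at any point is diag(phi_aa, phi_bb) = diag(-24(3a^2 + 10a + 2), 8(3b^2 + 12b + 8)).
At (-4, -2): H = diag(-240, -32).
Both eigenvalues are negative, so H is negative definite: a local maximum.

local maximum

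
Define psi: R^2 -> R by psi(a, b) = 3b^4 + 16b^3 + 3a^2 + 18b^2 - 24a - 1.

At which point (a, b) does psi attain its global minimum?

psi(a,b) separates as P(a) + Q(b) − 1, so its minimum is min P + min Q − 1.
P'(a) = 6a - 24 vanishes at a ∈ {4}; Q'(b) = 12b(b + 1)(b + 3) vanishes at b ∈ {-3, -1, 0}.
Local minima of P (where P''>0): P(4)=-48. Local minima of Q: Q(-3)=-27, Q(0)=0.
So the global minimum of psi is P(4) + Q(-3) − 1 = -48 − 27 − 1 = -76, attained at (4, -3).

(4, -3)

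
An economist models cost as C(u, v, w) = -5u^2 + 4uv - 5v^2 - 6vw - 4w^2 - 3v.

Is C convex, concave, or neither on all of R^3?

concave

C is quadratic, so its Hessian is the constant matrix H = [[-10, 4, 0], [4, -10, -6], [0, -6, -8]].
Leading principal minors: -10, 84, -312.
Signs alternate −, +, − ⇒ H ≺ 0 ⇒ concave.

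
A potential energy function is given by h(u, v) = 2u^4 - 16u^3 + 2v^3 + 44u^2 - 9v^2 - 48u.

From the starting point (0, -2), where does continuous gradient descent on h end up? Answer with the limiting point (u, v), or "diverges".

h is separable, so gradient descent decouples: u follows -∂h/∂u, v follows -∂h/∂v.
∂h/∂u = 8(u - 3)(u - 2)(u - 1); at u=0 this is -48, so u increases.
∂h/∂v = 6v(v - 3); at v=-2 this is 60, so v decreases.
The v-coordinate has no critical point in that direction and runs off to infinity.

diverges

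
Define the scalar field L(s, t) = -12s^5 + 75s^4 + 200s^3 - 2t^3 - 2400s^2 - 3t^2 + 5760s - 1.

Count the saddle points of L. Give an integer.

L separates as a function of s plus a function of t, so ∇L=0 decouples.
∂L/∂s = -60(s - 4)(s - 3)(s - 2)(s + 4) = 0 at s ∈ {-4, 2, 3, 4}; ∂L/∂t = -6t(t + 1) = 0 at t ∈ {-1, 0}.
The Hessian is diagonal: diag(L_ss, L_tt). Second derivatives: L_ss(-4)=20160, L_ss(2)=-720, L_ss(3)=420, L_ss(4)=-960; L_tt(-1)=6, L_tt(0)=-6.
Saddle points occur where the two diagonal entries have opposite signs: (-4, 0), (2, -1), (3, 0), (4, -1). Count: 4.

4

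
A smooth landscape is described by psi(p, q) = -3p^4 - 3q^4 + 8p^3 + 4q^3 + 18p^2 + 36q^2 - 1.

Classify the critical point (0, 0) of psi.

The mixed partial ∂²psi/∂p∂q is 0, so the Hessian at any point is diag(psi_pp, psi_qq) = diag(12(-3p^2 + 4p + 3), 12(-3q^2 + 2q + 6)).
At (0, 0): H = diag(36, 72).
Both eigenvalues are positive, so H is positive definite: a local minimum.

local minimum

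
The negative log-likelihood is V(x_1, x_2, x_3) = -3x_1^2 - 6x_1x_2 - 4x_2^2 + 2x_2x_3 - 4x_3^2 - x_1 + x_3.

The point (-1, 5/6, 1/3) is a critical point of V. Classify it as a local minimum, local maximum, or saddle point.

The Hessian is constant: H = [[-6, -6, 0], [-6, -8, 2], [0, 2, -8]].
Leading principal minors: Δ₁ = -6, Δ₂ = 12, Δ₃ = -72.
The minors alternate sign starting negative (−, +, −), so H is negative definite: a local maximum.

local maximum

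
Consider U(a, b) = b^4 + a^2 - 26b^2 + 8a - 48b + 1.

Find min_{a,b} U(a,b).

-367

U(a,b) separates as P(a) + Q(b) + 1, so its minimum is min P + min Q + 1.
P'(a) = 2a + 8 vanishes at a ∈ {-4}; Q'(b) = 4(b - 4)(b + 1)(b + 3) vanishes at b ∈ {-3, -1, 4}.
Local minima of P (where P''>0): P(-4)=-16. Local minima of Q: Q(-3)=-9, Q(4)=-352.
So the global minimum of U is P(-4) + Q(4) + 1 = -16 − 352 + 1 = -367, attained at (-4, 4).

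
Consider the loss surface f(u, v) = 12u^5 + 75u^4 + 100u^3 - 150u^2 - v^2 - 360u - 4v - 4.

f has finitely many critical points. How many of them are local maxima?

f separates as a function of u plus a function of v, so ∇f=0 decouples.
∂f/∂u = 60(u - 1)(u + 1)(u + 2)(u + 3) = 0 at u ∈ {-3, -2, -1, 1}; ∂f/∂v = -2(v + 2) = 0 at v ∈ {-2}.
The Hessian is diagonal: diag(f_uu, f_vv). Second derivatives: f_uu(-3)=-480, f_uu(-2)=180, f_uu(-1)=-240, f_uu(1)=1440; f_vv(-2)=-2.
Local maxima occur where both diagonal entries negative: (-3, -2), (-1, -2). Count: 2.

2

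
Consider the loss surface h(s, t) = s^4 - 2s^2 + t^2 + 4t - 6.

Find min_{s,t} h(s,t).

h(s,t) separates as P(s) + Q(t) − 6, so its minimum is min P + min Q − 6.
P'(s) = 4s(s - 1)(s + 1) vanishes at s ∈ {-1, 0, 1}; Q'(t) = 2(t + 2) vanishes at t ∈ {-2}.
Local minima of P (where P''>0): P(-1)=-1, P(1)=-1. Local minima of Q: Q(-2)=-4.
So the global minimum of h is P(-1) + Q(-2) − 6 = -1 − 4 − 6 = -11, attained at (-1, -2).

-11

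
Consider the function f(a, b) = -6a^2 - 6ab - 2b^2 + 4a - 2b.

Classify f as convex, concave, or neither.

f is quadratic, so its Hessian is the constant matrix H = [[-12, -6], [-6, -4]].
det(H) = 12, tr(H) = -16.
det(H) > 0 and tr(H) < 0, so H is negative definite everywhere: concave.

concave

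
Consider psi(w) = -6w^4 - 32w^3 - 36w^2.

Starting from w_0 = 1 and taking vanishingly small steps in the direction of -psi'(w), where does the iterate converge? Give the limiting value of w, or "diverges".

diverges

psi'(w) = -24w(w + 1)(w + 3), so psi'(1) = -192.
Gradient descent moves in the -psi' direction, i.e. w is increasing.
There is no critical point above w=1, and psi' keeps the same sign, so the iterate runs off to +∞.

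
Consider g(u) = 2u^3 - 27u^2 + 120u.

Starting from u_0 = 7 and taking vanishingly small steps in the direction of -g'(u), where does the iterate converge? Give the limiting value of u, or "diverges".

g'(u) = 6(u - 5)(u - 4), so g'(7) = 36.
Gradient descent moves in the -g' direction, i.e. u is decreasing.
The nearest critical point in that direction is u = 5, where g'' = 6 > 0 (a local minimum). The iterate converges there.

5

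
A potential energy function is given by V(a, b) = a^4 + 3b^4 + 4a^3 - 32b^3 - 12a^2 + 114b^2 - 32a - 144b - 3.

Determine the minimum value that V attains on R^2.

V(a,b) separates as P(a) + Q(b) − 3, so its minimum is min P + min Q − 3.
P'(a) = 4(a - 2)(a + 1)(a + 4) vanishes at a ∈ {-4, -1, 2}; Q'(b) = 12(b - 4)(b - 3)(b - 1) vanishes at b ∈ {1, 3, 4}.
Local minima of P (where P''>0): P(-4)=-64, P(2)=-64. Local minima of Q: Q(1)=-59, Q(4)=-32.
So the global minimum of V is P(-4) + Q(1) − 3 = -64 − 59 − 3 = -126, attained at (-4, 1).

-126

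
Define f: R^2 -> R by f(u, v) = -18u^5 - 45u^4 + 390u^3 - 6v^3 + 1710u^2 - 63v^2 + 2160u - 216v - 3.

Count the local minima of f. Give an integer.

f separates as a function of u plus a function of v, so ∇f=0 decouples.
∂f/∂u = -90(u - 4)(u + 1)(u + 2)(u + 3) = 0 at u ∈ {-3, -2, -1, 4}; ∂f/∂v = -18(v + 3)(v + 4) = 0 at v ∈ {-4, -3}.
The Hessian is diagonal: diag(f_uu, f_vv). Second derivatives: f_uu(-3)=1260, f_uu(-2)=-540, f_uu(-1)=900, f_uu(4)=-18900; f_vv(-4)=18, f_vv(-3)=-18.
Local minima occur where both diagonal entries positive: (-3, -4), (-1, -4). Count: 2.

2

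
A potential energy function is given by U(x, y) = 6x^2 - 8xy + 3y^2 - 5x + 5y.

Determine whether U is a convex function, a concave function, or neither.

U is quadratic, so its Hessian is the constant matrix H = [[12, -8], [-8, 6]].
det(H) = 8, tr(H) = 18.
det(H) > 0 and tr(H) > 0, so H is positive definite everywhere: convex.

convex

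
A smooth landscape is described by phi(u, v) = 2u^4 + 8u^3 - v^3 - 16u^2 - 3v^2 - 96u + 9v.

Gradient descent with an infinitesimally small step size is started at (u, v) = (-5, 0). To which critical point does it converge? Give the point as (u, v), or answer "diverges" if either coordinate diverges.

phi is separable, so gradient descent decouples: u follows -∂phi/∂u, v follows -∂phi/∂v.
∂phi/∂u = 8(u - 2)(u + 2)(u + 3); at u=-5 this is -336, so u increases.
∂phi/∂v = -3(v - 1)(v + 3); at v=0 this is 9, so v decreases.
u converges to its nearest critical value -3 (a local min of the u-part); v converges to -3. The iterate converges to (-3, -3).

(-3, -3)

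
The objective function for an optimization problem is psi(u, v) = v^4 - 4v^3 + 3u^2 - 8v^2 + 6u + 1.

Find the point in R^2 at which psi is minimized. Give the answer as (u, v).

(-1, 4)

psi(u,v) separates as P(u) + Q(v) + 1, so its minimum is min P + min Q + 1.
P'(u) = 6u + 6 vanishes at u ∈ {-1}; Q'(v) = 4v(v - 4)(v + 1) vanishes at v ∈ {-1, 0, 4}.
Local minima of P (where P''>0): P(-1)=-3. Local minima of Q: Q(-1)=-3, Q(4)=-128.
So the global minimum of psi is P(-1) + Q(4) + 1 = -3 − 128 + 1 = -130, attained at (-1, 4).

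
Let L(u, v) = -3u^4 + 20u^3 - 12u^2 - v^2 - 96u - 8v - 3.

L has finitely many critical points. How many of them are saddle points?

1

L separates as a function of u plus a function of v, so ∇L=0 decouples.
∂L/∂u = -12(u - 4)(u - 2)(u + 1) = 0 at u ∈ {-1, 2, 4}; ∂L/∂v = -2(v + 4) = 0 at v ∈ {-4}.
The Hessian is diagonal: diag(L_uu, L_vv). Second derivatives: L_uu(-1)=-180, L_uu(2)=72, L_uu(4)=-120; L_vv(-4)=-2.
Saddle points occur where the two diagonal entries have opposite signs: (2, -4). Count: 1.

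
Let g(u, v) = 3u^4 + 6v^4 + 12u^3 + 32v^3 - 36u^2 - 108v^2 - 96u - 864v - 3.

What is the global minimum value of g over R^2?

g(u,v) separates as P(u) + Q(v) − 3, so its minimum is min P + min Q − 3.
P'(u) = 12(u - 2)(u + 1)(u + 4) vanishes at u ∈ {-4, -1, 2}; Q'(v) = 24(v - 3)(v + 3)(v + 4) vanishes at v ∈ {-4, -3, 3}.
Local minima of P (where P''>0): P(-4)=-192, P(2)=-192. Local minima of Q: Q(-4)=1216, Q(3)=-2214.
So the global minimum of g is P(-4) + Q(3) − 3 = -192 − 2214 − 3 = -2409, attained at (-4, 3).

-2409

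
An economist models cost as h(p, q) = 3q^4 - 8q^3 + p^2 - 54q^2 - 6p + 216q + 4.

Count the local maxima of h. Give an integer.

h separates as a function of p plus a function of q, so ∇h=0 decouples.
∂h/∂p = 2(p - 3) = 0 at p ∈ {3}; ∂h/∂q = 12(q - 3)(q - 2)(q + 3) = 0 at q ∈ {-3, 2, 3}.
The Hessian is diagonal: diag(h_pp, h_qq). Second derivatives: h_pp(3)=2; h_qq(-3)=360, h_qq(2)=-60, h_qq(3)=72.
Local maxima occur where both diagonal entries negative: none. Count: 0.

0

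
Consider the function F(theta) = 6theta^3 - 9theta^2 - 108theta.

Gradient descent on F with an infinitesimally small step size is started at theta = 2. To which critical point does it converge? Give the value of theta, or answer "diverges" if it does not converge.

F'(theta) = 18(theta - 3)(theta + 2), so F'(2) = -72.
Gradient descent moves in the -F' direction, i.e. theta is increasing.
The nearest critical point in that direction is theta = 3, where F'' = 90 > 0 (a local minimum). The iterate converges there.

3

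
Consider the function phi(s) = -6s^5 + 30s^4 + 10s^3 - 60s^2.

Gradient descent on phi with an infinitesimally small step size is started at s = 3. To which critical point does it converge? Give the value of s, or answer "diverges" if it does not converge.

phi'(s) = -30s(s - 4)(s - 1)(s + 1), so phi'(3) = 720.
Gradient descent moves in the -phi' direction, i.e. s is decreasing.
The nearest critical point in that direction is s = 1, where phi'' = 180 > 0 (a local minimum). The iterate converges there.

1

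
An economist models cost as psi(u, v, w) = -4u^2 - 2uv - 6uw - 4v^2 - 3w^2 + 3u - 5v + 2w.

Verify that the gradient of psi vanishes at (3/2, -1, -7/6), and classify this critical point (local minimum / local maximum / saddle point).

local maximum

∇psi = (-8u - 2v - 6w + 3, -2u - 8v - 5, -6u - 6w + 2); substituting (3/2, -1, -7/6) gives ∇psi = (0, 0, 0), so (3/2, -1, -7/6) is indeed a critical point.
The Hessian is constant: H = [[-8, -2, -6], [-2, -8, 0], [-6, 0, -6]].
Leading principal minors: Δ₁ = -8, Δ₂ = 60, Δ₃ = -72.
The minors alternate sign starting negative (−, +, −), so H is negative definite: a local maximum.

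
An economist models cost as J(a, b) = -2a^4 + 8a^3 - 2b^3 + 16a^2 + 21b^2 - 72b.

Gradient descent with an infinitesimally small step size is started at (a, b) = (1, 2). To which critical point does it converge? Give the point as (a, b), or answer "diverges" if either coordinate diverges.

(0, 3)

J is separable, so gradient descent decouples: a follows -∂J/∂a, b follows -∂J/∂b.
∂J/∂a = -8a(a - 4)(a + 1); at a=1 this is 48, so a decreases.
∂J/∂b = -6(b - 4)(b - 3); at b=2 this is -12, so b increases.
a converges to its nearest critical value 0 (a local min of the a-part); b converges to 3. The iterate converges to (0, 3).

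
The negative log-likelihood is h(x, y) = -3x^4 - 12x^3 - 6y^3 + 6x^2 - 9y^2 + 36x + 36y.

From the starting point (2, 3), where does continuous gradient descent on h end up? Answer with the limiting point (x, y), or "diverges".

diverges

h is separable, so gradient descent decouples: x follows -∂h/∂x, y follows -∂h/∂y.
∂h/∂x = -12(x - 1)(x + 1)(x + 3); at x=2 this is -180, so x increases.
∂h/∂y = -18(y - 1)(y + 2); at y=3 this is -180, so y increases.
The x-coordinate has no critical point in that direction and runs off to infinity.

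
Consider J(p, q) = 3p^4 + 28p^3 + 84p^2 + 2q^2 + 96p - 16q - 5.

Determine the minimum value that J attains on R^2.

-101

J(p,q) separates as A(p) + B(q) − 5, so its minimum is min A + min B − 5.
A'(p) = 12(p + 1)(p + 2)(p + 4) vanishes at p ∈ {-4, -2, -1}; B'(q) = 4q - 16 vanishes at q ∈ {4}.
Local minima of A (where A''>0): A(-4)=-64, A(-1)=-37. Local minima of B: B(4)=-32.
So the global minimum of J is A(-4) + B(4) − 5 = -64 − 32 − 5 = -101, attained at (-4, 4).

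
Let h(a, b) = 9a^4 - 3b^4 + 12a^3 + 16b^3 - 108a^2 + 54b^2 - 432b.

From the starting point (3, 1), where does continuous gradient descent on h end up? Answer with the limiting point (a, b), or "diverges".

(2, 3)

h is separable, so gradient descent decouples: a follows -∂h/∂a, b follows -∂h/∂b.
∂h/∂a = 36a(a - 2)(a + 3); at a=3 this is 648, so a decreases.
∂h/∂b = -12(b - 4)(b - 3)(b + 3); at b=1 this is -288, so b increases.
a converges to its nearest critical value 2 (a local min of the a-part); b converges to 3. The iterate converges to (2, 3).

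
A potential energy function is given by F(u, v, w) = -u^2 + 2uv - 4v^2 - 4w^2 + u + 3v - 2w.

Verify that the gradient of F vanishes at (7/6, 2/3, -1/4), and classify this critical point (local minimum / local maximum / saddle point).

∇F = (-2u + 2v + 1, 2u - 8v + 3, -8w - 2); substituting (7/6, 2/3, -1/4) gives ∇F = (0, 0, 0), so (7/6, 2/3, -1/4) is indeed a critical point.
The Hessian is constant: H = [[-2, 2, 0], [2, -8, 0], [0, 0, -8]].
Leading principal minors: Δ₁ = -2, Δ₂ = 12, Δ₃ = -96.
The minors alternate sign starting negative (−, +, −), so H is negative definite: a local maximum.

local maximum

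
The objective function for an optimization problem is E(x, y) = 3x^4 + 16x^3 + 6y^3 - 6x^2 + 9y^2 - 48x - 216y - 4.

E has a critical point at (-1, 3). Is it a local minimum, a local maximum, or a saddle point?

The mixed partial ∂²E/∂x∂y is 0, so the Hessian at any point is diag(E_xx, E_yy) = diag(12(3x^2 + 8x - 1), 18(2y + 1)).
At (-1, 3): H = diag(-72, 126).
The eigenvalues have opposite signs, so H is indefinite: a saddle point.

saddle point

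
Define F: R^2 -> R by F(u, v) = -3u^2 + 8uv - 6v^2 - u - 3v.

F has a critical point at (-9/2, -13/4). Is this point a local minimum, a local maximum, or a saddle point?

The Hessian of F is constant: H = [[-6, 8], [8, -12]].
det(H) = (-6)·(-12) − 8² = 8.
det(H) > 0 and tr(H) = -18 < 0, so H is negative definite and the point is a local maximum.

local maximum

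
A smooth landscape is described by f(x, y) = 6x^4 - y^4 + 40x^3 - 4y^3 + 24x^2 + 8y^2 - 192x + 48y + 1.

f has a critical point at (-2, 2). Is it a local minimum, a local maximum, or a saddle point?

The mixed partial ∂²f/∂x∂y is 0, so the Hessian at any point is diag(f_xx, f_yy) = diag(24(3x^2 + 10x + 2), 4(-3y^2 - 6y + 4)).
At (-2, 2): H = diag(-144, -80).
Both eigenvalues are negative, so H is negative definite: a local maximum.

local maximum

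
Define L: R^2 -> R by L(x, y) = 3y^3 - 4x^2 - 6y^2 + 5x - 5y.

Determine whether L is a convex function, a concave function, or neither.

neither

The term 3y^3 is cubic, so the Hessian is not constant.
∂²L/∂y² = 18y - 12, which takes both signs as y varies (negative for sufficiently negative y). A diagonal entry of the Hessian changing sign means the Hessian is neither positive- nor negative-semidefinite on all of R^2.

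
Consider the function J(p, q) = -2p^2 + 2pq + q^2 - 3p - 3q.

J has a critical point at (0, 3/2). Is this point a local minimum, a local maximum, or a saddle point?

The Hessian of J is constant: H = [[-4, 2], [2, 2]].
det(H) = (-4)·2 − 2² = -12.
Since det(H) < 0, H is indefinite and the critical point is a saddle point.

saddle point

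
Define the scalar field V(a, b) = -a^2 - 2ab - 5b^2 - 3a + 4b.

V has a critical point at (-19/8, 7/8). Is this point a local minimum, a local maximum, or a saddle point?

The Hessian of V is constant: H = [[-2, -2], [-2, -10]].
det(H) = (-2)·(-10) − (-2)² = 16.
det(H) > 0 and tr(H) = -12 < 0, so H is negative definite and the point is a local maximum.

local maximum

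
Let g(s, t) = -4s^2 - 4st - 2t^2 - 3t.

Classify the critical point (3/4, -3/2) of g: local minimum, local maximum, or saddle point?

The Hessian of g is constant: H = [[-8, -4], [-4, -4]].
det(H) = (-8)·(-4) − (-4)² = 16.
det(H) > 0 and tr(H) = -12 < 0, so H is negative definite and the point is a local maximum.

local maximum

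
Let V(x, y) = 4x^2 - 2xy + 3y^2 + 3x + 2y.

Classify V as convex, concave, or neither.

convex

V is quadratic, so its Hessian is the constant matrix H = [[8, -2], [-2, 6]].
det(H) = 44, tr(H) = 14.
det(H) > 0 and tr(H) > 0, so H is positive definite everywhere: convex.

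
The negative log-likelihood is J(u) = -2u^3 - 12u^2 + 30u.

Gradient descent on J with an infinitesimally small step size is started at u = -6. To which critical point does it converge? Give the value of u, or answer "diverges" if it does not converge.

J'(u) = -6(u - 1)(u + 5), so J'(-6) = -42.
Gradient descent moves in the -J' direction, i.e. u is increasing.
The nearest critical point in that direction is u = -5, where J'' = 36 > 0 (a local minimum). The iterate converges there.

-5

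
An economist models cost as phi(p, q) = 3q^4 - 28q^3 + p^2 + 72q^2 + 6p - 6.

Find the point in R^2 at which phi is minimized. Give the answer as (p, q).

phi(p,q) separates as A(p) + B(q) − 6, so its minimum is min A + min B − 6.
A'(p) = 2p + 6 vanishes at p ∈ {-3}; B'(q) = 12q(q - 4)(q - 3) vanishes at q ∈ {0, 3, 4}.
Local minima of A (where A''>0): A(-3)=-9. Local minima of B: B(0)=0, B(4)=128.
So the global minimum of phi is A(-3) + B(0) − 6 = -9 + 0 − 6 = -15, attained at (-3, 0).

(-3, 0)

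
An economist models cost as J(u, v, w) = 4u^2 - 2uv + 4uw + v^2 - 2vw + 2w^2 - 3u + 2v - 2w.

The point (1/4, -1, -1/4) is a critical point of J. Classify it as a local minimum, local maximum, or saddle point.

local minimum

The Hessian is constant: H = [[8, -2, 4], [-2, 2, -2], [4, -2, 4]].
Leading principal minors: Δ₁ = 8, Δ₂ = 12, Δ₃ = 16.
All leading minors are positive, so H is positive definite: a local minimum.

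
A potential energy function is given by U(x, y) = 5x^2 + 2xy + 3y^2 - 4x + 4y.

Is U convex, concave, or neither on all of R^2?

convex

U is quadratic, so its Hessian is the constant matrix H = [[10, 2], [2, 6]].
det(H) = 56, tr(H) = 16.
det(H) > 0 and tr(H) > 0, so H is positive definite everywhere: convex.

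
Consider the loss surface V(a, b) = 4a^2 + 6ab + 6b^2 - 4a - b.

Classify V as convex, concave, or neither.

convex

V is quadratic, so its Hessian is the constant matrix H = [[8, 6], [6, 12]].
det(H) = 60, tr(H) = 20.
det(H) > 0 and tr(H) > 0, so H is positive definite everywhere: convex.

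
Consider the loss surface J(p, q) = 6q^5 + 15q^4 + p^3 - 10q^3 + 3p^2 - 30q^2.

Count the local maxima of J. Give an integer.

2

J separates as a function of p plus a function of q, so ∇J=0 decouples.
∂J/∂p = 3p(p + 2) = 0 at p ∈ {-2, 0}; ∂J/∂q = 30q(q - 1)(q + 1)(q + 2) = 0 at q ∈ {-2, -1, 0, 1}.
The Hessian is diagonal: diag(J_pp, J_qq). Second derivatives: J_pp(-2)=-6, J_pp(0)=6; J_qq(-2)=-180, J_qq(-1)=60, J_qq(0)=-60, J_qq(1)=180.
Local maxima occur where both diagonal entries negative: (-2, -2), (-2, 0). Count: 2.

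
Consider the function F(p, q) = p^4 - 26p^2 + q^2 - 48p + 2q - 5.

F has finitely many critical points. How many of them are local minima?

2

F separates as a function of p plus a function of q, so ∇F=0 decouples.
∂F/∂p = 4(p - 4)(p + 1)(p + 3) = 0 at p ∈ {-3, -1, 4}; ∂F/∂q = 2(q + 1) = 0 at q ∈ {-1}.
The Hessian is diagonal: diag(F_pp, F_qq). Second derivatives: F_pp(-3)=56, F_pp(-1)=-40, F_pp(4)=140; F_qq(-1)=2.
Local minima occur where both diagonal entries positive: (-3, -1), (4, -1). Count: 2.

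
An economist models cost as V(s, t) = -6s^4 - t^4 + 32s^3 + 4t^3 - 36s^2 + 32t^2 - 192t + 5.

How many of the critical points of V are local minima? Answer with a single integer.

1

V separates as a function of s plus a function of t, so ∇V=0 decouples.
∂V/∂s = -24s(s - 3)(s - 1) = 0 at s ∈ {0, 1, 3}; ∂V/∂t = -4(t - 4)(t - 3)(t + 4) = 0 at t ∈ {-4, 3, 4}.
The Hessian is diagonal: diag(V_ss, V_tt). Second derivatives: V_ss(0)=-72, V_ss(1)=48, V_ss(3)=-144; V_tt(-4)=-224, V_tt(3)=28, V_tt(4)=-32.
Local minima occur where both diagonal entries positive: (1, 3). Count: 1.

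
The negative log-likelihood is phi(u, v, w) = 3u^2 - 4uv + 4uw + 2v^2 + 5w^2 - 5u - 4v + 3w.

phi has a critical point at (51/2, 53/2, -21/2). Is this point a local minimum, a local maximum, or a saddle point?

The Hessian is constant: H = [[6, -4, 4], [-4, 4, 0], [4, 0, 10]].
Leading principal minors: Δ₁ = 6, Δ₂ = 8, Δ₃ = 16.
All leading minors are positive, so H is positive definite: a local minimum.

local minimum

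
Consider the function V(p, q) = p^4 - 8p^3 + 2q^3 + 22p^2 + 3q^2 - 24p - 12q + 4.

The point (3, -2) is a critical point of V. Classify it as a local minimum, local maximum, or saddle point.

saddle point

The mixed partial ∂²V/∂p∂q is 0, so the Hessian at any point is diag(V_pp, V_qq) = diag(4(3p^2 - 12p + 11), 6(2q + 1)).
At (3, -2): H = diag(8, -18).
The eigenvalues have opposite signs, so H is indefinite: a saddle point.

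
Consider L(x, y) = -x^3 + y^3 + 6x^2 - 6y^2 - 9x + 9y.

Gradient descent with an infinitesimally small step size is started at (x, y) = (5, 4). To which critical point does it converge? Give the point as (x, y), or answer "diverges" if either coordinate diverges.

L is separable, so gradient descent decouples: x follows -∂L/∂x, y follows -∂L/∂y.
∂L/∂x = -3(x - 3)(x - 1); at x=5 this is -24, so x increases.
∂L/∂y = 3(y - 3)(y - 1); at y=4 this is 9, so y decreases.
The x-coordinate has no critical point in that direction and runs off to infinity.

diverges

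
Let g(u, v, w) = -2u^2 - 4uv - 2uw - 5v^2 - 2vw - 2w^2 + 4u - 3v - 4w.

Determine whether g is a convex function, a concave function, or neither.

concave

g is quadratic, so its Hessian is the constant matrix H = [[-4, -4, -2], [-4, -10, -2], [-2, -2, -4]].
Leading principal minors: -4, 24, -72.
Signs alternate −, +, − ⇒ H ≺ 0 ⇒ concave.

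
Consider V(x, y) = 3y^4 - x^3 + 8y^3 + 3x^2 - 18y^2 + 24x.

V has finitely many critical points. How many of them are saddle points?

3

V separates as a function of x plus a function of y, so ∇V=0 decouples.
∂V/∂x = -3(x - 4)(x + 2) = 0 at x ∈ {-2, 4}; ∂V/∂y = 12y(y - 1)(y + 3) = 0 at y ∈ {-3, 0, 1}.
The Hessian is diagonal: diag(V_xx, V_yy). Second derivatives: V_xx(-2)=18, V_xx(4)=-18; V_yy(-3)=144, V_yy(0)=-36, V_yy(1)=48.
Saddle points occur where the two diagonal entries have opposite signs: (-2, 0), (4, -3), (4, 1). Count: 3.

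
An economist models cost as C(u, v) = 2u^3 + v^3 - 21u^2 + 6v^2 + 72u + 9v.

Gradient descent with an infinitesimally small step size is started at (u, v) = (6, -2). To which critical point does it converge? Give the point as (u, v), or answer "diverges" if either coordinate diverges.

C is separable, so gradient descent decouples: u follows -∂C/∂u, v follows -∂C/∂v.
∂C/∂u = 6(u - 4)(u - 3); at u=6 this is 36, so u decreases.
∂C/∂v = 3(v + 1)(v + 3); at v=-2 this is -3, so v increases.
u converges to its nearest critical value 4 (a local min of the u-part); v converges to -1. The iterate converges to (4, -1).

(4, -1)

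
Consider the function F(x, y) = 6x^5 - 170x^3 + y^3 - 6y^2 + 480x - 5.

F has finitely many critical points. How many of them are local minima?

F separates as a function of x plus a function of y, so ∇F=0 decouples.
∂F/∂x = 30(x - 4)(x - 1)(x + 1)(x + 4) = 0 at x ∈ {-4, -1, 1, 4}; ∂F/∂y = 3y(y - 4) = 0 at y ∈ {0, 4}.
The Hessian is diagonal: diag(F_xx, F_yy). Second derivatives: F_xx(-4)=-3600, F_xx(-1)=900, F_xx(1)=-900, F_xx(4)=3600; F_yy(0)=-12, F_yy(4)=12.
Local minima occur where both diagonal entries positive: (-1, 4), (4, 4). Count: 2.

2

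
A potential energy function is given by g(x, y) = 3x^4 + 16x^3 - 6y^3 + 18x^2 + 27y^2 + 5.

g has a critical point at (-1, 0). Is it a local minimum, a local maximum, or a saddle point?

The mixed partial ∂²g/∂x∂y is 0, so the Hessian at any point is diag(g_xx, g_yy) = diag(12(3x^2 + 8x + 3), 18(-2y + 3)).
At (-1, 0): H = diag(-24, 54).
The eigenvalues have opposite signs, so H is indefinite: a saddle point.

saddle point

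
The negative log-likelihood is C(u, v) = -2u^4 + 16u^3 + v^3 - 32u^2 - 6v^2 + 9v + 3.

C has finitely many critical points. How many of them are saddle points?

3

C separates as a function of u plus a function of v, so ∇C=0 decouples.
∂C/∂u = -8u(u - 4)(u - 2) = 0 at u ∈ {0, 2, 4}; ∂C/∂v = 3(v - 3)(v - 1) = 0 at v ∈ {1, 3}.
The Hessian is diagonal: diag(C_uu, C_vv). Second derivatives: C_uu(0)=-64, C_uu(2)=32, C_uu(4)=-64; C_vv(1)=-6, C_vv(3)=6.
Saddle points occur where the two diagonal entries have opposite signs: (0, 3), (2, 1), (4, 3). Count: 3.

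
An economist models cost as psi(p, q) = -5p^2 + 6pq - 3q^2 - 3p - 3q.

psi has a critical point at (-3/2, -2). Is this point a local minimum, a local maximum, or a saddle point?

local maximum

The Hessian of psi is constant: H = [[-10, 6], [6, -6]].
det(H) = (-10)·(-6) − 6² = 24.
det(H) > 0 and tr(H) = -16 < 0, so H is negative definite and the point is a local maximum.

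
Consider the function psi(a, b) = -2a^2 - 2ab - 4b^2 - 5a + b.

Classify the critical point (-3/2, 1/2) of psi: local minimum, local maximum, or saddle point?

local maximum

The Hessian of psi is constant: H = [[-4, -2], [-2, -8]].
det(H) = (-4)·(-8) − (-2)² = 28.
det(H) > 0 and tr(H) = -12 < 0, so H is negative definite and the point is a local maximum.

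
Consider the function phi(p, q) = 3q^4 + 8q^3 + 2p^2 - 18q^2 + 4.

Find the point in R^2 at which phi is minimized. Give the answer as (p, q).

(0, -3)

phi(p,q) separates as A(p) + B(q) + 4, so its minimum is min A + min B + 4.
A'(p) = 4p vanishes at p ∈ {0}; B'(q) = 12q(q - 1)(q + 3) vanishes at q ∈ {-3, 0, 1}.
Local minima of A (where A''>0): A(0)=0. Local minima of B: B(-3)=-135, B(1)=-7.
So the global minimum of phi is A(0) + B(-3) + 4 = 0 − 135 + 4 = -131, attained at (0, -3).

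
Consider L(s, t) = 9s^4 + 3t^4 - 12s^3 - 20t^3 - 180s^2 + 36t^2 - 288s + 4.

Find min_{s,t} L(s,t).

-2492

L(s,t) separates as P(s) + Q(t) + 4, so its minimum is min P + min Q + 4.
P'(s) = 36(s - 4)(s + 1)(s + 2) vanishes at s ∈ {-2, -1, 4}; Q'(t) = 12t(t - 3)(t - 2) vanishes at t ∈ {0, 2, 3}.
Local minima of P (where P''>0): P(-2)=96, P(4)=-2496. Local minima of Q: Q(0)=0, Q(3)=27.
So the global minimum of L is P(4) + Q(0) + 4 = -2496 + 0 + 4 = -2492, attained at (4, 0).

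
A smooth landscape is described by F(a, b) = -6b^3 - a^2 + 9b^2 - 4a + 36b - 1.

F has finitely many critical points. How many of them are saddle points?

1

F separates as a function of a plus a function of b, so ∇F=0 decouples.
∂F/∂a = -2(a + 2) = 0 at a ∈ {-2}; ∂F/∂b = -18(b - 2)(b + 1) = 0 at b ∈ {-1, 2}.
The Hessian is diagonal: diag(F_aa, F_bb). Second derivatives: F_aa(-2)=-2; F_bb(-1)=54, F_bb(2)=-54.
Saddle points occur where the two diagonal entries have opposite signs: (-2, -1). Count: 1.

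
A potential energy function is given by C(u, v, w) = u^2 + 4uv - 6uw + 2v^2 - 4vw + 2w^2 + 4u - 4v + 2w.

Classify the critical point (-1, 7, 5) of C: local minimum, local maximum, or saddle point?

saddle point

The Hessian is constant: H = [[2, 4, -6], [4, 4, -4], [-6, -4, 4]].
Leading principal minors: Δ₁ = 2, Δ₂ = -8, Δ₃ = -16.
The minors fit neither the all-positive nor the alternating-sign pattern, so H is indefinite: a saddle point.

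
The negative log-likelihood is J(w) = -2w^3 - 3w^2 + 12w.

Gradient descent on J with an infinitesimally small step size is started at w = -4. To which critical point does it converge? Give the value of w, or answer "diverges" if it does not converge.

-2

J'(w) = -6(w - 1)(w + 2), so J'(-4) = -60.
Gradient descent moves in the -J' direction, i.e. w is increasing.
The nearest critical point in that direction is w = -2, where J'' = 18 > 0 (a local minimum). The iterate converges there.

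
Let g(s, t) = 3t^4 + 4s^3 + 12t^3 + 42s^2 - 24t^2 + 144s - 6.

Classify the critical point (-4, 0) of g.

The mixed partial ∂²g/∂s∂t is 0, so the Hessian at any point is diag(g_ss, g_tt) = diag(12(2s + 7), 12(3t^2 + 6t - 4)).
At (-4, 0): H = diag(-12, -48).
Both eigenvalues are negative, so H is negative definite: a local maximum.

local maximum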